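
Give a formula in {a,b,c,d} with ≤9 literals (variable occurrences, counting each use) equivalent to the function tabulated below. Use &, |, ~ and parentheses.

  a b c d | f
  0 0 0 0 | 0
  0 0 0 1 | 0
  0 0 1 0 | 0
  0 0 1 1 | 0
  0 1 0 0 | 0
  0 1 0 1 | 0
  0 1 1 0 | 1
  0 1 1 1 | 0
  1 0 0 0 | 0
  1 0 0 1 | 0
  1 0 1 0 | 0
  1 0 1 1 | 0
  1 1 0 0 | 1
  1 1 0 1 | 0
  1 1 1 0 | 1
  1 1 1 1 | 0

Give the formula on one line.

(((~a | (~d & b)) | ~b) & (((a | c) & (~d | ~c)) & b))

  ~a = 1111111100000000
  ~d = 1010101010101010
  (~d & b) = 0000101000001010
  (~a | (~d & b)) = 1111111100001010
  ~b = 1111000011110000
  ((~a | (~d & b)) | ~b) = 1111111111111010
  (a | c) = 0011001111111111
  ~c = 1100110011001100
  (~d | ~c) = 1110111011101110
  ((a | c) & (~d | ~c)) = 0010001011101110
  (((a | c) & (~d | ~c)) & b) = 0000001000001110
  (((~a | (~d & b)) | ~b) & (((a | c) & (~d | ~c)) & b)) = 0000001000001010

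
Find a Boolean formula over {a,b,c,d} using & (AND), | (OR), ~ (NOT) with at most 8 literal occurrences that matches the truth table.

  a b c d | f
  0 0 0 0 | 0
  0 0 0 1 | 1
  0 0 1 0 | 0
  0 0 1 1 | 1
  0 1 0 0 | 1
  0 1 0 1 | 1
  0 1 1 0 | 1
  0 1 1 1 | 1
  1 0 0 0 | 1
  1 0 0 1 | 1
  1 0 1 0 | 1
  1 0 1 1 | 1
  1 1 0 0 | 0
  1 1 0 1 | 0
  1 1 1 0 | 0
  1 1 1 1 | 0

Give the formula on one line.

((~a | ~b) & ((d | a) | b))

  ~a = 1111111100000000
  ~b = 1111000011110000
  (~a | ~b) = 1111111111110000
  (d | a) = 0101010111111111
  ((d | a) | b) = 0101111111111111
  ((~a | ~b) & ((d | a) | b)) = 0101111111110000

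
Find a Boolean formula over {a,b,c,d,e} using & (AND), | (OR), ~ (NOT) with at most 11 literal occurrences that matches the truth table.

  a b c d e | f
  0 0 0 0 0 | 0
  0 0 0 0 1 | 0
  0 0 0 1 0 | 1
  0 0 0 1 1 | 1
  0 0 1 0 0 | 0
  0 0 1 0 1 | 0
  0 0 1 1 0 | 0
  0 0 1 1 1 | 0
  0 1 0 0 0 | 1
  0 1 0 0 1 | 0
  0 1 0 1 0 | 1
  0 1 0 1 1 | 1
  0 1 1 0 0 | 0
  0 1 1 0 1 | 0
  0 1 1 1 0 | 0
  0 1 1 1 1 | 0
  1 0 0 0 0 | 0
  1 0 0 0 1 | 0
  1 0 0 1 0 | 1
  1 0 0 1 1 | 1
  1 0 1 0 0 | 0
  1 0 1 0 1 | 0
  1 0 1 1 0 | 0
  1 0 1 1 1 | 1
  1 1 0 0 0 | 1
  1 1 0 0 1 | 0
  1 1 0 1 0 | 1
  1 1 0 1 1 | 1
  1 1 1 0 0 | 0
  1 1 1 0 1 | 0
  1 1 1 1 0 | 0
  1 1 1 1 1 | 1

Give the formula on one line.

  ~e = 10101010101010101010101010101010
  (d | ~e) = 10111011101110111011101110111011
  ~d = 11001100110011001100110011001100
  (~d | a) = 11001100110011001111111111111111
  ((d | ~e) & (~d | a)) = 10001000100010001011101110111011
  (((d | ~e) & (~d | a)) & b) = 00000000100010000000000010111011
  (d | (((d | ~e) & (~d | a)) & b)) = 00110011101110110011001110111011
  (e & a) = 00000000000000000101010101010101
  ~c = 11110000111100001111000011110000
  ((e & a) | ~c) = 11110000111100001111010111110101
  ((d | (((d | ~e) & (~d | a)) & b)) & ((e & a) | ~c)) = 00110000101100000011000110110001

((d | (((d | ~e) & (~d | a)) & b)) & ((e & a) | ~c))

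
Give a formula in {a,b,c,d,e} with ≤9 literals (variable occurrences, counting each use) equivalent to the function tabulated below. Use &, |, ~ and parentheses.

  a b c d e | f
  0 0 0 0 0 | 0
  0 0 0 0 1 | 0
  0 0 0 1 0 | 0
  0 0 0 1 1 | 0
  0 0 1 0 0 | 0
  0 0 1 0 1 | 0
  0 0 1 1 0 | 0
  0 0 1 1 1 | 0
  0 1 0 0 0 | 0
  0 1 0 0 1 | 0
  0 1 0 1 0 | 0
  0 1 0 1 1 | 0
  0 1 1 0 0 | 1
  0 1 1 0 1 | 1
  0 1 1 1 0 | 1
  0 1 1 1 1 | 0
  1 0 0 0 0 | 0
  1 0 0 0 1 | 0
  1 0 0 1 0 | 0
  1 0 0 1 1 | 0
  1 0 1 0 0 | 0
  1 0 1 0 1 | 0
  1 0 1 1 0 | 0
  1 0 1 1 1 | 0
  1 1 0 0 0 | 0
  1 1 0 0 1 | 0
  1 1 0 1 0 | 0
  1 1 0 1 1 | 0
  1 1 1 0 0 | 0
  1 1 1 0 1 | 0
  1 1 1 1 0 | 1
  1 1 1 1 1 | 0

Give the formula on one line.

  ~c = 11110000111100001111000011110000
  ~e = 10101010101010101010101010101010
  (~c | ~e) = 11111010111110101111101011111010
  ~d = 11001100110011001100110011001100
  ((~c | ~e) | ~d) = 11111110111111101111111011111110
  (((~c | ~e) | ~d) & c) = 00001110000011100000111000001110
  (b & (((~c | ~e) | ~d) & c)) = 00000000000011100000000000001110
  ~a = 11111111111111110000000000000000
  (d | ~a) = 11111111111111110011001100110011
  ((d | ~a) & c) = 00001111000011110000001100000011
  ((b & (((~c | ~e) | ~d) & c)) & ((d | ~a) & c)) = 00000000000011100000000000000010

((b & (((~c | ~e) | ~d) & c)) & ((d | ~a) & c))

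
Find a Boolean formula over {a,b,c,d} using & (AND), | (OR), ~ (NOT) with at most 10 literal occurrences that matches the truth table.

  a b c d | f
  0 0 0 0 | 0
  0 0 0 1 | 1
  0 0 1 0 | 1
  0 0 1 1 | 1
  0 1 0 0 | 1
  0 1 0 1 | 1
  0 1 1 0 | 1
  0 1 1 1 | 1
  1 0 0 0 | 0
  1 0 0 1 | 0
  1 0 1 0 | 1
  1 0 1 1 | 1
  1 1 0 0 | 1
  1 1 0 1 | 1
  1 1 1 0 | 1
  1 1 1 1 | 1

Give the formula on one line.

((c | b) | ((d & ~c) & (~a | (b & c))))

  (c | b) = 0011111100111111
  ~c = 1100110011001100
  (d & ~c) = 0100010001000100
  ~a = 1111111100000000
  (b & c) = 0000001100000011
  (~a | (b & c)) = 1111111100000011
  ((d & ~c) & (~a | (b & c))) = 0100010000000000
  ((c | b) | ((d & ~c) & (~a | (b & c)))) = 0111111100111111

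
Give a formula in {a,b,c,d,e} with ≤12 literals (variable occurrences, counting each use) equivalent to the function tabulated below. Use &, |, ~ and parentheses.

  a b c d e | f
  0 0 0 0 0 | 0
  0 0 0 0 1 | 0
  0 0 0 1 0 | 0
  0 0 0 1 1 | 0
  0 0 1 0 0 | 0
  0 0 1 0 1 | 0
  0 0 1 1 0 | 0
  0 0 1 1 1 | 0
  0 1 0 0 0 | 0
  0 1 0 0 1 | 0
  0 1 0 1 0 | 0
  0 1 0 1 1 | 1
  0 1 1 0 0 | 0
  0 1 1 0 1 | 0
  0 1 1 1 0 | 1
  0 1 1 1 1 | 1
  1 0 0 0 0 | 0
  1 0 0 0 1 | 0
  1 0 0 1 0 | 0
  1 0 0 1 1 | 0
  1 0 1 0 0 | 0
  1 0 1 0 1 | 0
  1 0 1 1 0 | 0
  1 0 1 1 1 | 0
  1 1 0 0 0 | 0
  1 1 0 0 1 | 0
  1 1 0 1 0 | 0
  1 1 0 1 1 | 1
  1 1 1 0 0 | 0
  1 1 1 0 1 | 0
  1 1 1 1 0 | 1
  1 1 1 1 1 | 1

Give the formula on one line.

  (b & e) = 00000000010101010000000001010101
  ~b = 11111111000000001111111100000000
  (~b & a) = 00000000000000001111111100000000
  ((~b & a) & c) = 00000000000000000000111100000000
  (((~b & a) & c) | b) = 00000000111111110000111111111111
  ((((~b & a) & c) | b) & c) = 00000000000011110000111100001111
  ((b & e) | ((((~b & a) & c) | b) & c)) = 00000000010111110000111101011111
  (b & d) = 00000000001100110000000000110011
  (((b & e) | ((((~b & a) & c) | b) & c)) & (b & d)) = 00000000000100110000000000010011

(((b & e) | ((((~b & a) & c) | b) & c)) & (b & d))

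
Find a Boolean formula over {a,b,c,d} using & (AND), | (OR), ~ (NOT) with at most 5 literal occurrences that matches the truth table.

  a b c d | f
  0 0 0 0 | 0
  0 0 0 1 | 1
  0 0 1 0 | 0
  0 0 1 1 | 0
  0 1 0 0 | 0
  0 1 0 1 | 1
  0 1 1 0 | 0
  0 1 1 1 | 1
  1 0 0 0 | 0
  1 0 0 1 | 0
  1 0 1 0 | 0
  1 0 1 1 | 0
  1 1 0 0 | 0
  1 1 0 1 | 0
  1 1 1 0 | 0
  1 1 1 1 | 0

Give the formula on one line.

(((~c | b) & ~a) & d)

  ~c = 1100110011001100
  (~c | b) = 1100111111001111
  ~a = 1111111100000000
  ((~c | b) & ~a) = 1100111100000000
  (((~c | b) & ~a) & d) = 0100010100000000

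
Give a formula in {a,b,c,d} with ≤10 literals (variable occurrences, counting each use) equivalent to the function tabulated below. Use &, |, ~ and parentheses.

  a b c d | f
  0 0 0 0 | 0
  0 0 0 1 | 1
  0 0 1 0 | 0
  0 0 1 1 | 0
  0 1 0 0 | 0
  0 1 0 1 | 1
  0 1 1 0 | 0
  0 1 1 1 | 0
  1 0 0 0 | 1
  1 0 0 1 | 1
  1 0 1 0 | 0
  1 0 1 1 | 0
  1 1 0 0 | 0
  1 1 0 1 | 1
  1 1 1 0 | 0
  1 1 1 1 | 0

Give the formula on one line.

((d | ((~d & a) & ((d | ~b) & ~d))) & ~c)

  ~d = 1010101010101010
  (~d & a) = 0000000010101010
  ~b = 1111000011110000
  (d | ~b) = 1111010111110101
  ((d | ~b) & ~d) = 1010000010100000
  ((~d & a) & ((d | ~b) & ~d)) = 0000000010100000
  (d | ((~d & a) & ((d | ~b) & ~d))) = 0101010111110101
  ~c = 1100110011001100
  ((d | ((~d & a) & ((d | ~b) & ~d))) & ~c) = 0100010011000100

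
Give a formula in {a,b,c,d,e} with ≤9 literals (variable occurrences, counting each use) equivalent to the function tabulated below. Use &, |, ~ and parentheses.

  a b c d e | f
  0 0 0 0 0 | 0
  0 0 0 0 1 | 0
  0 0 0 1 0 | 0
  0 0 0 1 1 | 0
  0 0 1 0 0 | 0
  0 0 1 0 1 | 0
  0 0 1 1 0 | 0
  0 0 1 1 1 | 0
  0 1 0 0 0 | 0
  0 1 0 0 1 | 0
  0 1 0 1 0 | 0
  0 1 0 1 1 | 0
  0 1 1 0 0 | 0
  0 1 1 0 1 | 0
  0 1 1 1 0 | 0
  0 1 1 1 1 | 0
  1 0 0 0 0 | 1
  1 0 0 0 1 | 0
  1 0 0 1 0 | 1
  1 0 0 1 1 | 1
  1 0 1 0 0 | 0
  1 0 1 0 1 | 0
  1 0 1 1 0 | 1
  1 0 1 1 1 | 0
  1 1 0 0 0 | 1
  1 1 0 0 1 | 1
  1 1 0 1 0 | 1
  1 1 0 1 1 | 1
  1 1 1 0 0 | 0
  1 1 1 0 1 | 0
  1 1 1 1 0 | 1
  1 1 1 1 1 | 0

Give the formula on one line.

  ~c = 11110000111100001111000011110000
  (b & ~c) = 00000000111100000000000011110000
  ~e = 10101010101010101010101010101010
  ((b & ~c) | ~e) = 10101010111110101010101011111010
  (d & ~c) = 00110000001100000011000000110000
  (((b & ~c) | ~e) | (d & ~c)) = 10111010111110101011101011111010
  (a & (((b & ~c) | ~e) | (d & ~c))) = 00000000000000001011101011111010
  (d | e) = 01110111011101110111011101110111
  (~c | (d | e)) = 11110111111101111111011111110111
  ((a & (((b & ~c) | ~e) | (d & ~c))) & (~c | (d | e))) = 00000000000000001011001011110010

((a & (((b & ~c) | ~e) | (d & ~c))) & (~c | (d | e)))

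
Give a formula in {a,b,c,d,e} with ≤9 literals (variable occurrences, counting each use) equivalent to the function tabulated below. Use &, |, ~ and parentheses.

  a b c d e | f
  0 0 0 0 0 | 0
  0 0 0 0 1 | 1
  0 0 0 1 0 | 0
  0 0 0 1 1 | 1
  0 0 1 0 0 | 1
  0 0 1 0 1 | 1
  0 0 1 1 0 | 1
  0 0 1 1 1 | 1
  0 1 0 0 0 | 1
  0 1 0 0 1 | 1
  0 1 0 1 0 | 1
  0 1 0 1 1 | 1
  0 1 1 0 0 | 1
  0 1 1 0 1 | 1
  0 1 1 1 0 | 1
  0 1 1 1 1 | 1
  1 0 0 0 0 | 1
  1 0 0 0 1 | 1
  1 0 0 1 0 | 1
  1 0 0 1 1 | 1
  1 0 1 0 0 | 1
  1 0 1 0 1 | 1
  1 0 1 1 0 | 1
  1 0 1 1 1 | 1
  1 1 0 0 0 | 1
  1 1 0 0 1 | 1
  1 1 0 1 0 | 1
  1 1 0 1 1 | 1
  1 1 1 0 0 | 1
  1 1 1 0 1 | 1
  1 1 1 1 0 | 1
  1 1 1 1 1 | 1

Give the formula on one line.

((((a & d) | (e | b)) | c) | (b | a))

  (a & d) = 00000000000000000011001100110011
  (e | b) = 01010101111111110101010111111111
  ((a & d) | (e | b)) = 01010101111111110111011111111111
  (((a & d) | (e | b)) | c) = 01011111111111110111111111111111
  (b | a) = 00000000111111111111111111111111
  ((((a & d) | (e | b)) | c) | (b | a)) = 01011111111111111111111111111111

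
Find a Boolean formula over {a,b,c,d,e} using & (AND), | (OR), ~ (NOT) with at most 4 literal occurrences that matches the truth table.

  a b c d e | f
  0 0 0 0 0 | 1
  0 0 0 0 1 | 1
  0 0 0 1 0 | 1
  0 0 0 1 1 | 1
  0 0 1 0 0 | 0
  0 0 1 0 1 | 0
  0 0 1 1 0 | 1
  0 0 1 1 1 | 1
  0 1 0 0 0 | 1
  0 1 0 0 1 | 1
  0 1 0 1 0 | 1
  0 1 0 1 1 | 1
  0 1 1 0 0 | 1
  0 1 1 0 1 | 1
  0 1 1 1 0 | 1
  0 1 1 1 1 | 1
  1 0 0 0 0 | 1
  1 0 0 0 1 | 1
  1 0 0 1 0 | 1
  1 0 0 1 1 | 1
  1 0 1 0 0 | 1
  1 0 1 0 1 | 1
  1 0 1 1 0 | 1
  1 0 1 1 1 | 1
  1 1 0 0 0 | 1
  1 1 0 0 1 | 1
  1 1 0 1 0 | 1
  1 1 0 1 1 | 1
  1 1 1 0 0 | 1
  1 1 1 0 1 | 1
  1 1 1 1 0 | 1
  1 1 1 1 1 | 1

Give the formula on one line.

((a | (b | d)) | ~c)

  (b | d) = 00110011111111110011001111111111
  (a | (b | d)) = 00110011111111111111111111111111
  ~c = 11110000111100001111000011110000
  ((a | (b | d)) | ~c) = 11110011111111111111111111111111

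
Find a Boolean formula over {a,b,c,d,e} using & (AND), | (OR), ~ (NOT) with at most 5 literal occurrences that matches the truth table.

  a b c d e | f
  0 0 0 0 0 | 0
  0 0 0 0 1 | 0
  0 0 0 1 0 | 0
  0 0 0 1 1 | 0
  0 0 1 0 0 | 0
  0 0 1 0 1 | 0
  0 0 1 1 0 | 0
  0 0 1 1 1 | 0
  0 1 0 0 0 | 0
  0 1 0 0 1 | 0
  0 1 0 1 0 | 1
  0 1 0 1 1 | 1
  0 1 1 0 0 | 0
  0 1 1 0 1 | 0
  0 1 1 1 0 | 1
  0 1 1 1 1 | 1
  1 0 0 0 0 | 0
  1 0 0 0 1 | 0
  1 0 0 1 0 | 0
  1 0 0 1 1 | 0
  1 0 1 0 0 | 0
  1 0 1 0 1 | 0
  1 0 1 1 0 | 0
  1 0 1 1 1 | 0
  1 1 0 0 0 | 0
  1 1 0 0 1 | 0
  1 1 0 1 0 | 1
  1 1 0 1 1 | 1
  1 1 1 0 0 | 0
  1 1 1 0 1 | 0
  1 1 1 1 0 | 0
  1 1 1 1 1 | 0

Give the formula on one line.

((b & d) & (~c | ~a))

  (b & d) = 00000000001100110000000000110011
  ~c = 11110000111100001111000011110000
  ~a = 11111111111111110000000000000000
  (~c | ~a) = 11111111111111111111000011110000
  ((b & d) & (~c | ~a)) = 00000000001100110000000000110000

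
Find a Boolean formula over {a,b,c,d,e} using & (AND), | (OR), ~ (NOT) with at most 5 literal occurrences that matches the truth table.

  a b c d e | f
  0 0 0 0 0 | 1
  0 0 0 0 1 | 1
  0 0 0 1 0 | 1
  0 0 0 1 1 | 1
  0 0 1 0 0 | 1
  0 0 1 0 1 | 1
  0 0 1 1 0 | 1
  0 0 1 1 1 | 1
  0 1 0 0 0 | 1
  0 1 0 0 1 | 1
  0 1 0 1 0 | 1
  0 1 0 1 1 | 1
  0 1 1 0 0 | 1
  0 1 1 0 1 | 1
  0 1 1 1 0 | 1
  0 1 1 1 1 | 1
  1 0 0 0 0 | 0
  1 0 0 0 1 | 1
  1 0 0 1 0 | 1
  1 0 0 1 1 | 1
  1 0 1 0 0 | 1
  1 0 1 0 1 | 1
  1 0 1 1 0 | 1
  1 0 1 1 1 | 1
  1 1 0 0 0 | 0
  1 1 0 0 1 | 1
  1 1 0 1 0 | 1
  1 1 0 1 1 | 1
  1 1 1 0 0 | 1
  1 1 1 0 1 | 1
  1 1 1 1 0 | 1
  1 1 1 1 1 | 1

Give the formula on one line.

((c | (d | ~a)) | e)

  ~a = 11111111111111110000000000000000
  (d | ~a) = 11111111111111110011001100110011
  (c | (d | ~a)) = 11111111111111110011111100111111
  ((c | (d | ~a)) | e) = 11111111111111110111111101111111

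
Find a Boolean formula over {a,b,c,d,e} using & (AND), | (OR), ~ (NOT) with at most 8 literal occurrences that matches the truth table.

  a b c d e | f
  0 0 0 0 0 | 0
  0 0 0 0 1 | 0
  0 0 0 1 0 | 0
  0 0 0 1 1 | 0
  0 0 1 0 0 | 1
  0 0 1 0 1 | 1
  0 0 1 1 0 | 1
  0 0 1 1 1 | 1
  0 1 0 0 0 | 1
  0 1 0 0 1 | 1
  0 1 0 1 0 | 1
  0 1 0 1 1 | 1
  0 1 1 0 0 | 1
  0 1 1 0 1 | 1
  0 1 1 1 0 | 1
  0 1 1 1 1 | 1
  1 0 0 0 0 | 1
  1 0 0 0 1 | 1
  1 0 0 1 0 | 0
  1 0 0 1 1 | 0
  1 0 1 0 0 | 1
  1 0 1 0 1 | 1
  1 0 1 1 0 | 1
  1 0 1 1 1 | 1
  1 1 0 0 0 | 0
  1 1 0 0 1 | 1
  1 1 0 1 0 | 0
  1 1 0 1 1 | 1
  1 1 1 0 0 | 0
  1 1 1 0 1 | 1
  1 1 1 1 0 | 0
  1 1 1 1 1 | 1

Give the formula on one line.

  ~d = 11001100110011001100110011001100
  (~d & a) = 00000000000000001100110011001100
  (c | b) = 00001111111111110000111111111111
  ((~d & a) | (c | b)) = 00001111111111111100111111111111
  ~a = 11111111111111110000000000000000
  ~b = 11111111000000001111111100000000
  (~a | ~b) = 11111111111111111111111100000000
  ((~a | ~b) | e) = 11111111111111111111111101010101
  (((~d & a) | (c | b)) & ((~a | ~b) | e)) = 00001111111111111100111101010101

(((~d & a) | (c | b)) & ((~a | ~b) | e))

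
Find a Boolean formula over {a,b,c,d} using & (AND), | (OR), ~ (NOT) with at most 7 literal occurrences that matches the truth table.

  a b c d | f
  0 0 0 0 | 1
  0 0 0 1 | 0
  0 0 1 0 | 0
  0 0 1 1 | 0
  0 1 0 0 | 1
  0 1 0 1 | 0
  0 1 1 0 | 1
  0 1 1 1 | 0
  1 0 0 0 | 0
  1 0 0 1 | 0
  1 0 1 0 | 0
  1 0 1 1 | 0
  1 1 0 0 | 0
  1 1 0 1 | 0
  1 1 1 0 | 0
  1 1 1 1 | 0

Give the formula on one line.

(~a & (~d & (b | ~c)))

  ~a = 1111111100000000
  ~d = 1010101010101010
  ~c = 1100110011001100
  (b | ~c) = 1100111111001111
  (~d & (b | ~c)) = 1000101010001010
  (~a & (~d & (b | ~c))) = 1000101000000000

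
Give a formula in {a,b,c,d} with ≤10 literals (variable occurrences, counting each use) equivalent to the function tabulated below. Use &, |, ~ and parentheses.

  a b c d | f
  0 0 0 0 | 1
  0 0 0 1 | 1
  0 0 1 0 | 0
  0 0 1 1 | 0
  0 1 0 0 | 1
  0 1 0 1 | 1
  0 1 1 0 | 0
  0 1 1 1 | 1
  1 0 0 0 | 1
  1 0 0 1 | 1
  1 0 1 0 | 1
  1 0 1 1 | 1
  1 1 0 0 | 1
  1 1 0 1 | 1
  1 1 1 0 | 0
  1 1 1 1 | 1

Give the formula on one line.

((~c | (b & d)) | ((a | b) & ((a & d) | ~b)))

  ~c = 1100110011001100
  (b & d) = 0000010100000101
  (~c | (b & d)) = 1100110111001101
  (a | b) = 0000111111111111
  (a & d) = 0000000001010101
  ~b = 1111000011110000
  ((a & d) | ~b) = 1111000011110101
  ((a | b) & ((a & d) | ~b)) = 0000000011110101
  ((~c | (b & d)) | ((a | b) & ((a & d) | ~b))) = 1100110111111101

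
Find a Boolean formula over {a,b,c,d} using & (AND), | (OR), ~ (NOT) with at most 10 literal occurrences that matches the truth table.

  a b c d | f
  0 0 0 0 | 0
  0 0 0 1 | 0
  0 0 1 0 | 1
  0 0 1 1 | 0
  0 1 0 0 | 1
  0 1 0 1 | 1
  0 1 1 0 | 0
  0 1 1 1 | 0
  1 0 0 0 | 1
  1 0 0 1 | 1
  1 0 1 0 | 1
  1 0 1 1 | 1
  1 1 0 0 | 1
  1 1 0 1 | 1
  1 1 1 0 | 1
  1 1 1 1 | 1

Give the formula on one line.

(((b | c) & (((~d & (d | ~b)) | ~c) | a)) | a)

  (b | c) = 0011111100111111
  ~d = 1010101010101010
  ~b = 1111000011110000
  (d | ~b) = 1111010111110101
  (~d & (d | ~b)) = 1010000010100000
  ~c = 1100110011001100
  ((~d & (d | ~b)) | ~c) = 1110110011101100
  (((~d & (d | ~b)) | ~c) | a) = 1110110011111111
  ((b | c) & (((~d & (d | ~b)) | ~c) | a)) = 0010110000111111
  (((b | c) & (((~d & (d | ~b)) | ~c) | a)) | a) = 0010110011111111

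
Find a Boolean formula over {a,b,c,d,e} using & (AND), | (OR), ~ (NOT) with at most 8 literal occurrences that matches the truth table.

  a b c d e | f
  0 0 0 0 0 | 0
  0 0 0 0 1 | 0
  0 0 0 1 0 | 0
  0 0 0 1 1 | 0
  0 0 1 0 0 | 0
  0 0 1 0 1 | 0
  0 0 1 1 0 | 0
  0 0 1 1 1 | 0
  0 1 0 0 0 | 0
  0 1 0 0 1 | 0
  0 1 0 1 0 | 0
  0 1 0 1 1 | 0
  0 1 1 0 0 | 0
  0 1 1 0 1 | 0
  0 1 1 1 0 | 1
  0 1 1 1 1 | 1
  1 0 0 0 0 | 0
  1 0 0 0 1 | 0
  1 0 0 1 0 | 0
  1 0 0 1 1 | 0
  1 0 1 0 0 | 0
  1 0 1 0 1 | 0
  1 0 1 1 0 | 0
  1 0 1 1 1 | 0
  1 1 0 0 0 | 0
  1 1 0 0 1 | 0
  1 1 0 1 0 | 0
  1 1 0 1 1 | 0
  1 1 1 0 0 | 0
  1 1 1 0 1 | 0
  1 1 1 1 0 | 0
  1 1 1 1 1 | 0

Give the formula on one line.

((d & c) & (b & ((b & ~a) | ~c)))

  (d & c) = 00000011000000110000001100000011
  ~a = 11111111111111110000000000000000
  (b & ~a) = 00000000111111110000000000000000
  ~c = 11110000111100001111000011110000
  ((b & ~a) | ~c) = 11110000111111111111000011110000
  (b & ((b & ~a) | ~c)) = 00000000111111110000000011110000
  ((d & c) & (b & ((b & ~a) | ~c))) = 00000000000000110000000000000000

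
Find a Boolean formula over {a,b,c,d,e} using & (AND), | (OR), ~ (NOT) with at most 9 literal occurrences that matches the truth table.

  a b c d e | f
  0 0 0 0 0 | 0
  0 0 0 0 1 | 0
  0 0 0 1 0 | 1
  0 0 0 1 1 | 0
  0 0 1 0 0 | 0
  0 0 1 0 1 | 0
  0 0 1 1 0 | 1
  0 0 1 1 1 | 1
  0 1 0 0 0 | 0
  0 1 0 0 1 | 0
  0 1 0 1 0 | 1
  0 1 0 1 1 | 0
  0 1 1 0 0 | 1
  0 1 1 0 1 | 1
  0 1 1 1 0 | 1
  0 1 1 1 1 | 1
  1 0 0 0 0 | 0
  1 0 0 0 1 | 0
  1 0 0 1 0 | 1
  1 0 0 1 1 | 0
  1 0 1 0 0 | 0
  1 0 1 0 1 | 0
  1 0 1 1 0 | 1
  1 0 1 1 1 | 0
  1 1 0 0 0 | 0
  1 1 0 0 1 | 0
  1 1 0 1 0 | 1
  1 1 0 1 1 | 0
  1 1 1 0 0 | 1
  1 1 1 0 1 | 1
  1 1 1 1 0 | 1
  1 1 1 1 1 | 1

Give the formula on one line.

  (e | d) = 01110111011101110111011101110111
  ~e = 10101010101010101010101010101010
  ((e | d) & ~e) = 00100010001000100010001000100010
  (((e | d) & ~e) | c) = 00101111001011110010111100101111
  ~a = 11111111111111110000000000000000
  (~a | b) = 11111111111111110000000011111111
  ((~a | b) | ~e) = 11111111111111111010101011111111
  (b | d) = 00110011111111110011001111111111
  (((~a | b) | ~e) & (b | d)) = 00110011111111110010001011111111
  ((((e | d) & ~e) | c) & (((~a | b) | ~e) & (b | d))) = 00100011001011110010001000101111

((((e | d) & ~e) | c) & (((~a | b) | ~e) & (b | d)))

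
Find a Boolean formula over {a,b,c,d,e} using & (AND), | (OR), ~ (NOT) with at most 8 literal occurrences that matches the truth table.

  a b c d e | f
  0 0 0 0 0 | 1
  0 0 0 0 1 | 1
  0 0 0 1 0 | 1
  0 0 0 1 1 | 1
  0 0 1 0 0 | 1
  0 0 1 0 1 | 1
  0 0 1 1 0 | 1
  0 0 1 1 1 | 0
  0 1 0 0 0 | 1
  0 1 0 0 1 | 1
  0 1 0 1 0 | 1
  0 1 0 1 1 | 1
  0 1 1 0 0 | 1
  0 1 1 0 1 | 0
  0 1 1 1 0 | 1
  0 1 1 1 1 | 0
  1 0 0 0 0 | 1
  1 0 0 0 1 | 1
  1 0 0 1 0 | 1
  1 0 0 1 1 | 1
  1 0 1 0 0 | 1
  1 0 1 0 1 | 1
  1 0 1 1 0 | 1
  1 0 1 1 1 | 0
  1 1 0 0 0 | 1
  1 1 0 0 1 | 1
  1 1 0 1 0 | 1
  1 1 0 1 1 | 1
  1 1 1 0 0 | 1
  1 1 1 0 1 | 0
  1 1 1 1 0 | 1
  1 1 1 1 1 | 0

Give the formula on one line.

  ~c = 11110000111100001111000011110000
  (~c & e) = 01010000010100000101000001010000
  ~b = 11111111000000001111111100000000
  ~d = 11001100110011001100110011001100
  (~b & ~d) = 11001100000000001100110000000000
  ((~c & e) | (~b & ~d)) = 11011100010100001101110001010000
  ~e = 10101010101010101010101010101010
  (((~c & e) | (~b & ~d)) | ~e) = 11111110111110101111111011111010

(((~c & e) | (~b & ~d)) | ~e)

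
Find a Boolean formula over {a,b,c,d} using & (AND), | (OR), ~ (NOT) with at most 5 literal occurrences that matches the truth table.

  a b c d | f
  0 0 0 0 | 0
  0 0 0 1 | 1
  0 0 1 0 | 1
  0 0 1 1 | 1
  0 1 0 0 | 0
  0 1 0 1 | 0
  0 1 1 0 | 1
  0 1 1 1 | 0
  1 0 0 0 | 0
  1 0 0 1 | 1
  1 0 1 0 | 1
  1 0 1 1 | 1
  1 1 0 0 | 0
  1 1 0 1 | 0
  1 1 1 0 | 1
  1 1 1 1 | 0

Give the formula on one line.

  ~d = 1010101010101010
  (c | d) = 0111011101110111
  (~d & (c | d)) = 0010001000100010
  ~b = 1111000011110000
  (d & ~b) = 0101000001010000
  ((~d & (c | d)) | (d & ~b)) = 0111001001110010

((~d & (c | d)) | (d & ~b))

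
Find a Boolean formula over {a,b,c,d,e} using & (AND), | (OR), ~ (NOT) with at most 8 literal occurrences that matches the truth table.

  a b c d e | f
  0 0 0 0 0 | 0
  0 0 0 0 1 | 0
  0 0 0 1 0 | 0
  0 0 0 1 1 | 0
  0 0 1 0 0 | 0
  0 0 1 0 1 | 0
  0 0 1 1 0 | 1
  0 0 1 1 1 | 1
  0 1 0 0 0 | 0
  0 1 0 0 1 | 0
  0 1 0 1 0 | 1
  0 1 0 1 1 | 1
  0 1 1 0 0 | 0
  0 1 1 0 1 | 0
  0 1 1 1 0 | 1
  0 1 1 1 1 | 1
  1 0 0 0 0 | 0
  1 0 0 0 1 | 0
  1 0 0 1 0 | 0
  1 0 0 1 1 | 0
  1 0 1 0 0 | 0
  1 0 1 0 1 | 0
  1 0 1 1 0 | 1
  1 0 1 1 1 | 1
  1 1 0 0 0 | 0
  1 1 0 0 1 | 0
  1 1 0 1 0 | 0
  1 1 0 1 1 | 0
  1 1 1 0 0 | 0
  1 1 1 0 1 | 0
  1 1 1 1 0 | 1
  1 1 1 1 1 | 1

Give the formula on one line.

  ~a = 11111111111111110000000000000000
  (b & ~a) = 00000000111111110000000000000000
  (d & ~a) = 00110011001100110000000000000000
  ((b & ~a) & (d & ~a)) = 00000000001100110000000000000000
  (c & d) = 00000011000000110000001100000011
  (((b & ~a) & (d & ~a)) | (c & d)) = 00000011001100110000001100000011

(((b & ~a) & (d & ~a)) | (c & d))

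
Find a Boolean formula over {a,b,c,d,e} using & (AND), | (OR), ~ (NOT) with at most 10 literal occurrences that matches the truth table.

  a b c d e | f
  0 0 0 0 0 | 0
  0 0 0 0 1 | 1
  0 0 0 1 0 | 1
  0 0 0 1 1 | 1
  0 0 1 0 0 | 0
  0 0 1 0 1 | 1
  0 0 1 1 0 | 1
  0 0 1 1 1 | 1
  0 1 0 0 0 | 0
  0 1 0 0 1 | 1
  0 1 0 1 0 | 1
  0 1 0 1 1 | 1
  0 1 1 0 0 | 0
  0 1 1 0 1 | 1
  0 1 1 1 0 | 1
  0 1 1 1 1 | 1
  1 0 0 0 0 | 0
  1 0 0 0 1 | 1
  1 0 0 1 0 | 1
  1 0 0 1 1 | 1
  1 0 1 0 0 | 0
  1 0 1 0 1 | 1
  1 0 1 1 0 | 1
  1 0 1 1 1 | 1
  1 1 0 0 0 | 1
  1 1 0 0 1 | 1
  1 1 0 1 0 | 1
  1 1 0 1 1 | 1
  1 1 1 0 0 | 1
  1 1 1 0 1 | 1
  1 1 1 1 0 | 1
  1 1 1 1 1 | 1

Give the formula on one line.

  (d | e) = 01110111011101110111011101110111
  (e & d) = 00010001000100010001000100010001
  ~d = 11001100110011001100110011001100
  (b & ~d) = 00000000110011000000000011001100
  (e | d) = 01110111011101110111011101110111
  ((b & ~d) | (e | d)) = 01110111111111110111011111111111
  (((b & ~d) | (e | d)) & a) = 00000000000000000111011111111111
  ((e & d) | (((b & ~d) | (e | d)) & a)) = 00010001000100010111011111111111
  ((d | e) | ((e & d) | (((b & ~d) | (e | d)) & a))) = 01110111011101110111011111111111

((d | e) | ((e & d) | (((b & ~d) | (e | d)) & a)))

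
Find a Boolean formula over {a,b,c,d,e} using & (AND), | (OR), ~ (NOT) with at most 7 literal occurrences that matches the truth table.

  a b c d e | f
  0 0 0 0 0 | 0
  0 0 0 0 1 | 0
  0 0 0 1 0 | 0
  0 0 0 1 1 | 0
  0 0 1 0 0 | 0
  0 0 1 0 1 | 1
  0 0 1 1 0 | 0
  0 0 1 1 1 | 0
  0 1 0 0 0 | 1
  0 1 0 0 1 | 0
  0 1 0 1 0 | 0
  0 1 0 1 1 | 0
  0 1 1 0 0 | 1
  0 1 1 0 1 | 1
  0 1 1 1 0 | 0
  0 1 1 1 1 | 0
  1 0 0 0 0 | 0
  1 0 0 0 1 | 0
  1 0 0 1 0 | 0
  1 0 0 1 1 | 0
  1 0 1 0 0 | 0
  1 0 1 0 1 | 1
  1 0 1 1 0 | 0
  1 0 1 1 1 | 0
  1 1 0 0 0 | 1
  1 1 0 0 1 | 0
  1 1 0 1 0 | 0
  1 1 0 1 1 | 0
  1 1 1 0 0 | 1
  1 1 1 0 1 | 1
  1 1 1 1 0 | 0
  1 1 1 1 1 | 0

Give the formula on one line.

  ~e = 10101010101010101010101010101010
  (~e & b) = 00000000101010100000000010101010
  ((~e & b) | c) = 00001111101011110000111110101111
  ~c = 11110000111100001111000011110000
  (~c | e) = 11110101111101011111010111110101
  (b | (~c | e)) = 11110101111111111111010111111111
  ~d = 11001100110011001100110011001100
  ((b | (~c | e)) & ~d) = 11000100110011001100010011001100
  (((~e & b) | c) & ((b | (~c | e)) & ~d)) = 00000100100011000000010010001100

(((~e & b) | c) & ((b | (~c | e)) & ~d))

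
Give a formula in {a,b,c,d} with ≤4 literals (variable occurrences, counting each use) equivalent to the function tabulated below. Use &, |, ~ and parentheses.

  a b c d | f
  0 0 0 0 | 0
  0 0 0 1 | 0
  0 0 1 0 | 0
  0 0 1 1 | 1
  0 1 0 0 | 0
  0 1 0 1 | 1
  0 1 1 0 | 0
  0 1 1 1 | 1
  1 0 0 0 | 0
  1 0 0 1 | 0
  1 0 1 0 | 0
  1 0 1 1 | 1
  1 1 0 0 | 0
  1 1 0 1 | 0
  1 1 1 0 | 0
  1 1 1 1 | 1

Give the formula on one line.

  ~a = 1111111100000000
  (b & ~a) = 0000111100000000
  (c | (b & ~a)) = 0011111100110011
  ((c | (b & ~a)) & d) = 0001010100010001

((c | (b & ~a)) & d)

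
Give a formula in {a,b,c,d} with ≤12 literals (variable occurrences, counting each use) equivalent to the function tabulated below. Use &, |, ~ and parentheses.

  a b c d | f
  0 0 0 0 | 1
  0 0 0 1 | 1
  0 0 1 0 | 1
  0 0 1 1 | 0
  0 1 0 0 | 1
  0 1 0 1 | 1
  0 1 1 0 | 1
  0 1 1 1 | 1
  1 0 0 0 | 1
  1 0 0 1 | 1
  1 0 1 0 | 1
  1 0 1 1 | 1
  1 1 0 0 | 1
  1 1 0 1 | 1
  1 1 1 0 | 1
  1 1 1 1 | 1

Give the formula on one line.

((a | (~c & (~d | ~b))) | ((~c | ~d) | ((~a & d) & b)))

  ~c = 1100110011001100
  ~d = 1010101010101010
  ~b = 1111000011110000
  (~d | ~b) = 1111101011111010
  (~c & (~d | ~b)) = 1100100011001000
  (a | (~c & (~d | ~b))) = 1100100011111111
  (~c | ~d) = 1110111011101110
  ~a = 1111111100000000
  (~a & d) = 0101010100000000
  ((~a & d) & b) = 0000010100000000
  ((~c | ~d) | ((~a & d) & b)) = 1110111111101110
  ((a | (~c & (~d | ~b))) | ((~c | ~d) | ((~a & d) & b))) = 1110111111111111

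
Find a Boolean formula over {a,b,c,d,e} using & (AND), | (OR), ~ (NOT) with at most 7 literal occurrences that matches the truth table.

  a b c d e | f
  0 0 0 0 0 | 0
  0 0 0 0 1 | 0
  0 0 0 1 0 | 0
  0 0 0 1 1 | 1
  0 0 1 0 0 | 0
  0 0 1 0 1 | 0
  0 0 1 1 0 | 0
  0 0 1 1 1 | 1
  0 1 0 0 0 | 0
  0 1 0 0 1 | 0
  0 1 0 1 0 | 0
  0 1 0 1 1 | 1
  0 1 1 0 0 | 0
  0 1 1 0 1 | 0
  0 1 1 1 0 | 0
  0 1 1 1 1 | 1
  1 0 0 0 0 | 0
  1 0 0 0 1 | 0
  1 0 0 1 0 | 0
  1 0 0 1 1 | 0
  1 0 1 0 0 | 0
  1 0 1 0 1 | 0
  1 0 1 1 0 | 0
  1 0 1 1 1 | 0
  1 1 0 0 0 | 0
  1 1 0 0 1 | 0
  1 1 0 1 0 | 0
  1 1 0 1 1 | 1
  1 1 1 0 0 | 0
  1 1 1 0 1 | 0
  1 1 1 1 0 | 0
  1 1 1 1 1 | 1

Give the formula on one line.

  (e & d) = 00010001000100010001000100010001
  ~a = 11111111111111110000000000000000
  (b | ~a) = 11111111111111110000000011111111
  ((e & d) & (b | ~a)) = 00010001000100010000000000010001

((e & d) & (b | ~a))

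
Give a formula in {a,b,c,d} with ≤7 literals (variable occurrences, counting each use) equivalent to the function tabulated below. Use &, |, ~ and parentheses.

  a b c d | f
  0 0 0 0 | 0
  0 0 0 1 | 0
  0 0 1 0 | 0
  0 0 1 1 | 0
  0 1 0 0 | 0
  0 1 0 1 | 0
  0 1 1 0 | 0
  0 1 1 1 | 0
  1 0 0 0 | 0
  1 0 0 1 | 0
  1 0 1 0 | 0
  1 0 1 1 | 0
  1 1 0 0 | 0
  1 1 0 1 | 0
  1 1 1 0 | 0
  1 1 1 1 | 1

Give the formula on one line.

(((d & b) & a) & c)

  (d & b) = 0000010100000101
  ((d & b) & a) = 0000000000000101
  (((d & b) & a) & c) = 0000000000000001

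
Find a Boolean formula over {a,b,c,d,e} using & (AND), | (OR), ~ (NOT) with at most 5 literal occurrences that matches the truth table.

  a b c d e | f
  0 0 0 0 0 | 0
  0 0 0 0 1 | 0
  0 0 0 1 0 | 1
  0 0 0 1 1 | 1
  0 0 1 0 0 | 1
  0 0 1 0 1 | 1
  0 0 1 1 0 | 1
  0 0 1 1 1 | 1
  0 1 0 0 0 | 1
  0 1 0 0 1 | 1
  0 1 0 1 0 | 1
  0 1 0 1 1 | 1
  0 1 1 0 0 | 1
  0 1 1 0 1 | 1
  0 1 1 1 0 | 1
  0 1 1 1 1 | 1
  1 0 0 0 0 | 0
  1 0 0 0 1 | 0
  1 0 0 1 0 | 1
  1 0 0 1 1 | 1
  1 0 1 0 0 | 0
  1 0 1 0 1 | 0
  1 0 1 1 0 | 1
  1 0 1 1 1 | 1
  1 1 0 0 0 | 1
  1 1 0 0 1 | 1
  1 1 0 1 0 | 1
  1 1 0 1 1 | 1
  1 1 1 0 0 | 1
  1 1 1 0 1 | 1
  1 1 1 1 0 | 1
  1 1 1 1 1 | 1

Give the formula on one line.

((~a & c) | (d | b))

  ~a = 11111111111111110000000000000000
  (~a & c) = 00001111000011110000000000000000
  (d | b) = 00110011111111110011001111111111
  ((~a & c) | (d | b)) = 00111111111111110011001111111111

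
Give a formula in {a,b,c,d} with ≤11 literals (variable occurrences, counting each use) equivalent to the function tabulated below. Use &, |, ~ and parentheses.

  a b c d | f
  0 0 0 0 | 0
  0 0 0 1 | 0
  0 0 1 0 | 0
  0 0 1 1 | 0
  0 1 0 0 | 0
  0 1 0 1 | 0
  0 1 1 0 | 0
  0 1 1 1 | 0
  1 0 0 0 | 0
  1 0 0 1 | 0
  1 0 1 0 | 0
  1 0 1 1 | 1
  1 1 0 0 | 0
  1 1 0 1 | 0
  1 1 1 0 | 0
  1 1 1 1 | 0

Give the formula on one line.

  ~b = 1111000011110000
  (a & d) = 0000000001010101
  (~b & (a & d)) = 0000000001010000
  (c & d) = 0001000100010001
  (b | (c & d)) = 0001111100011111
  (~b & (b | (c & d))) = 0001000000010000
  ((~b & (b | (c & d))) | b) = 0001111100011111
  ((~b & (a & d)) & ((~b & (b | (c & d))) | b)) = 0000000000010000

((~b & (a & d)) & ((~b & (b | (c & d))) | b))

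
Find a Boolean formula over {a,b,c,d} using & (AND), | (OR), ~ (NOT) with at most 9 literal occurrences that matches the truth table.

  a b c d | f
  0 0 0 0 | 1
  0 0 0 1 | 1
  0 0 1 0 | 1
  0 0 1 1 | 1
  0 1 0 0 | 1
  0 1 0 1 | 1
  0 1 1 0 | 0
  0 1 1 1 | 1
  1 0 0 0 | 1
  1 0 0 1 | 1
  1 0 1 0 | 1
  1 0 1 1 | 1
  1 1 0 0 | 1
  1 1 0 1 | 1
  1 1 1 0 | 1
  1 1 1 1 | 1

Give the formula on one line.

((d | ~b) | ((((~c & d) | (a & ~d)) | ~c) | (b & a)))

  ~b = 1111000011110000
  (d | ~b) = 1111010111110101
  ~c = 1100110011001100
  (~c & d) = 0100010001000100
  ~d = 1010101010101010
  (a & ~d) = 0000000010101010
  ((~c & d) | (a & ~d)) = 0100010011101110
  (((~c & d) | (a & ~d)) | ~c) = 1100110011101110
  (b & a) = 0000000000001111
  ((((~c & d) | (a & ~d)) | ~c) | (b & a)) = 1100110011101111
  ((d | ~b) | ((((~c & d) | (a & ~d)) | ~c) | (b & a))) = 1111110111111111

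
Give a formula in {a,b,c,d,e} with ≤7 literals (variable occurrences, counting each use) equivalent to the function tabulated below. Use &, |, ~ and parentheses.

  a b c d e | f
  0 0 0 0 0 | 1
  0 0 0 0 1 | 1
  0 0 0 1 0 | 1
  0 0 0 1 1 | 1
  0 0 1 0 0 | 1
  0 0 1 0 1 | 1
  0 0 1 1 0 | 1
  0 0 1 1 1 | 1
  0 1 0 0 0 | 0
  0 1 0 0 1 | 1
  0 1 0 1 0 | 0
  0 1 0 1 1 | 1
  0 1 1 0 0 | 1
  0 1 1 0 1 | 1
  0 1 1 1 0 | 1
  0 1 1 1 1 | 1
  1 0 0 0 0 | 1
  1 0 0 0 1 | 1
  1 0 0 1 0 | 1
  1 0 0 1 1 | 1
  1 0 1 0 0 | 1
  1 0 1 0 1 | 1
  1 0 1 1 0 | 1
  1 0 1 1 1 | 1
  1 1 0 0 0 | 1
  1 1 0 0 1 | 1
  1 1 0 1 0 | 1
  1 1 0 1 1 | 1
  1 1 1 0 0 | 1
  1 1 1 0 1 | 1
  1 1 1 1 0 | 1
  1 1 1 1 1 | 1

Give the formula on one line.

(((c | a) | (e & b)) | ~b)

  (c | a) = 00001111000011111111111111111111
  (e & b) = 00000000010101010000000001010101
  ((c | a) | (e & b)) = 00001111010111111111111111111111
  ~b = 11111111000000001111111100000000
  (((c | a) | (e & b)) | ~b) = 11111111010111111111111111111111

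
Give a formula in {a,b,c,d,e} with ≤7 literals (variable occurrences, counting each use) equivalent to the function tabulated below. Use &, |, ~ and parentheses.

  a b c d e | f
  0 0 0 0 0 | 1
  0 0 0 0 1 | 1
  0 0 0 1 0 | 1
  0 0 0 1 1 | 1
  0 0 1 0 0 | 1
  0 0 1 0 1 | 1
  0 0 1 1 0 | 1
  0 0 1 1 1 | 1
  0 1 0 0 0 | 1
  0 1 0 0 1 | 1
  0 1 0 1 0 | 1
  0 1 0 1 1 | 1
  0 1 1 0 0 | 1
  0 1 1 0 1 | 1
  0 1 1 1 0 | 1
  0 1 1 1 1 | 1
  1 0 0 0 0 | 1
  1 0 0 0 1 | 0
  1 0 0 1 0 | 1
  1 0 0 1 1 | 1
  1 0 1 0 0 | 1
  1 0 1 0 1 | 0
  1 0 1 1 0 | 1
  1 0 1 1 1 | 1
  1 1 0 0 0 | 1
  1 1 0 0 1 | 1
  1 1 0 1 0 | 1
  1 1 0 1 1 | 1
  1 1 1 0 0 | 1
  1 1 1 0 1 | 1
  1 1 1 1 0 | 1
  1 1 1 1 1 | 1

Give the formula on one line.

((~e & ~d) | ((d | ~a) | b))

  ~e = 10101010101010101010101010101010
  ~d = 11001100110011001100110011001100
  (~e & ~d) = 10001000100010001000100010001000
  ~a = 11111111111111110000000000000000
  (d | ~a) = 11111111111111110011001100110011
  ((d | ~a) | b) = 11111111111111110011001111111111
  ((~e & ~d) | ((d | ~a) | b)) = 11111111111111111011101111111111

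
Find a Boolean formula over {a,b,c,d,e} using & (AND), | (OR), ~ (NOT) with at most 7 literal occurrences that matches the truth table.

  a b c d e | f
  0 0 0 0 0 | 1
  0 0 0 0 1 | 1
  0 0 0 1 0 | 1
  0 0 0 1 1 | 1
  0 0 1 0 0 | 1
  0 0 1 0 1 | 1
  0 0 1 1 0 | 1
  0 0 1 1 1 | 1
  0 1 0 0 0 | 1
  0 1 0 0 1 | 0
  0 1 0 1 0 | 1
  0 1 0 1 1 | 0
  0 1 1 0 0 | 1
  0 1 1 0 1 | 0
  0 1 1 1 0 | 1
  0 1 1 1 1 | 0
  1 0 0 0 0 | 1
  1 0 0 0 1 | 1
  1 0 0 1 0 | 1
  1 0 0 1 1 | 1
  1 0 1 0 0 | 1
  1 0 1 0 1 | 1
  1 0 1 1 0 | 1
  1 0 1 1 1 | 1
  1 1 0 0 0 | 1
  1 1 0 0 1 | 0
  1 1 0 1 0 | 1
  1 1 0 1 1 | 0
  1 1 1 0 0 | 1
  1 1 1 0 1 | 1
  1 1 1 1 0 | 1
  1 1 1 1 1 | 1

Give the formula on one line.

(((a & c) | ~e) | ~b)

  (a & c) = 00000000000000000000111100001111
  ~e = 10101010101010101010101010101010
  ((a & c) | ~e) = 10101010101010101010111110101111
  ~b = 11111111000000001111111100000000
  (((a & c) | ~e) | ~b) = 11111111101010101111111110101111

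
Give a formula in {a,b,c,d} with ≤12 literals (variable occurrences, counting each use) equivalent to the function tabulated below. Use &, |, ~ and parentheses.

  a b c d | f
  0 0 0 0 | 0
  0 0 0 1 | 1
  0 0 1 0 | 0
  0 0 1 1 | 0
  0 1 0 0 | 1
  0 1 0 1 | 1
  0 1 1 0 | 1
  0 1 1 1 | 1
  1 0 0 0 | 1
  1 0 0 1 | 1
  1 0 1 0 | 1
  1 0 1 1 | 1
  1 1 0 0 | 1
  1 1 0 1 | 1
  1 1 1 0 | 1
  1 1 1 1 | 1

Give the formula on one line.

(b | (((b & (c | ~a)) & (a | ~d)) | (a | (d & ~c))))

  ~a = 1111111100000000
  (c | ~a) = 1111111100110011
  (b & (c | ~a)) = 0000111100000011
  ~d = 1010101010101010
  (a | ~d) = 1010101011111111
  ((b & (c | ~a)) & (a | ~d)) = 0000101000000011
  ~c = 1100110011001100
  (d & ~c) = 0100010001000100
  (a | (d & ~c)) = 0100010011111111
  (((b & (c | ~a)) & (a | ~d)) | (a | (d & ~c))) = 0100111011111111
  (b | (((b & (c | ~a)) & (a | ~d)) | (a | (d & ~c)))) = 0100111111111111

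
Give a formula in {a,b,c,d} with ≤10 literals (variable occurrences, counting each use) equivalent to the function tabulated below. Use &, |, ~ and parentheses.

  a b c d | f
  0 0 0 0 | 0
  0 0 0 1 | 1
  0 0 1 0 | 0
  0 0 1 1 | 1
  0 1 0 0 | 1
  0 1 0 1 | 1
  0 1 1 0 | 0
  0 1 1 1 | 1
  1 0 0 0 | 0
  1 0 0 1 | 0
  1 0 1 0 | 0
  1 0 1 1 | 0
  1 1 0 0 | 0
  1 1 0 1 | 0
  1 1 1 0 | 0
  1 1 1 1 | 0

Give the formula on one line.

  ~a = 1111111100000000
  (d | a) = 0101010111111111
  ~c = 1100110011001100
  (d | ~c) = 1101110111011101
  (~a & b) = 0000111100000000
  ((d | ~c) & (~a & b)) = 0000110100000000
  ((d | a) | ((d | ~c) & (~a & b))) = 0101110111111111
  (~a & ((d | a) | ((d | ~c) & (~a & b)))) = 0101110100000000

(~a & ((d | a) | ((d | ~c) & (~a & b))))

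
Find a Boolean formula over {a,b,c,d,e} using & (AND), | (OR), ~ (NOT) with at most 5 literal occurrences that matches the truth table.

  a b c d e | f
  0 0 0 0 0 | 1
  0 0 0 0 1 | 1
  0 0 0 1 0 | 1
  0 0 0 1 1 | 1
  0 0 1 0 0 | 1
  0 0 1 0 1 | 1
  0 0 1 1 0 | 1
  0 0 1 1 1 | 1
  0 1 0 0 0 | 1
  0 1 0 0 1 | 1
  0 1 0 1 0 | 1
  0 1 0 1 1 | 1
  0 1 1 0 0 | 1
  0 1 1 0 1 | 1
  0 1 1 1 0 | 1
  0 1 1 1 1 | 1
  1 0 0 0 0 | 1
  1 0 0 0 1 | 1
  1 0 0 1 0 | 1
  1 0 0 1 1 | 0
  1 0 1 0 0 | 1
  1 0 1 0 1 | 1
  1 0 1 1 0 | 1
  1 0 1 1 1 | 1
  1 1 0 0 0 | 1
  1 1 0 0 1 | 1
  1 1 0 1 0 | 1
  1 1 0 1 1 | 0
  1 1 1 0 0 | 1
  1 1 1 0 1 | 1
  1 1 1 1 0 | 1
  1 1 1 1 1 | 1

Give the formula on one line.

  ~d = 11001100110011001100110011001100
  ~a = 11111111111111110000000000000000
  ~e = 10101010101010101010101010101010
  (c | ~e) = 10101111101011111010111110101111
  (~a | (c | ~e)) = 11111111111111111010111110101111
  (~d | (~a | (c | ~e))) = 11111111111111111110111111101111

(~d | (~a | (c | ~e)))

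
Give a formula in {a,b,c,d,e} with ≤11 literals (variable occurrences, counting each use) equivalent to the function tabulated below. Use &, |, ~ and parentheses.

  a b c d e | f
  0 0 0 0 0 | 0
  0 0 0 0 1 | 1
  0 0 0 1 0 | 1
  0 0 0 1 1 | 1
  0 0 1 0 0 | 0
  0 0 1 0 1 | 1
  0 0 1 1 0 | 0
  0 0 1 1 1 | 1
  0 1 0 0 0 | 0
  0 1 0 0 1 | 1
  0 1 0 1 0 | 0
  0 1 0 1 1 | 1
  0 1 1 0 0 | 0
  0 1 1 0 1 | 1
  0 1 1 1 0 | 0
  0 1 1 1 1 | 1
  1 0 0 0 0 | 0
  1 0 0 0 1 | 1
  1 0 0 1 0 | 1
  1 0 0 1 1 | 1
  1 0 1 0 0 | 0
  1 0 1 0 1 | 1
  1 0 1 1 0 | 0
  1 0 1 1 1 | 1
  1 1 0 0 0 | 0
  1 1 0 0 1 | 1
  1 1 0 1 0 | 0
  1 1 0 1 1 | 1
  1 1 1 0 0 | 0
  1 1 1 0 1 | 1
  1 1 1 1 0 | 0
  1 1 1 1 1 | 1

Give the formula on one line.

((((e | (~c & ~b)) & (d | (e | (~a & d)))) & ~c) | e)

  ~c = 11110000111100001111000011110000
  ~b = 11111111000000001111111100000000
  (~c & ~b) = 11110000000000001111000000000000
  (e | (~c & ~b)) = 11110101010101011111010101010101
  ~a = 11111111111111110000000000000000
  (~a & d) = 00110011001100110000000000000000
  (e | (~a & d)) = 01110111011101110101010101010101
  (d | (e | (~a & d))) = 01110111011101110111011101110111
  ((e | (~c & ~b)) & (d | (e | (~a & d)))) = 01110101010101010111010101010101
  (((e | (~c & ~b)) & (d | (e | (~a & d)))) & ~c) = 01110000010100000111000001010000
  ((((e | (~c & ~b)) & (d | (e | (~a & d)))) & ~c) | e) = 01110101010101010111010101010101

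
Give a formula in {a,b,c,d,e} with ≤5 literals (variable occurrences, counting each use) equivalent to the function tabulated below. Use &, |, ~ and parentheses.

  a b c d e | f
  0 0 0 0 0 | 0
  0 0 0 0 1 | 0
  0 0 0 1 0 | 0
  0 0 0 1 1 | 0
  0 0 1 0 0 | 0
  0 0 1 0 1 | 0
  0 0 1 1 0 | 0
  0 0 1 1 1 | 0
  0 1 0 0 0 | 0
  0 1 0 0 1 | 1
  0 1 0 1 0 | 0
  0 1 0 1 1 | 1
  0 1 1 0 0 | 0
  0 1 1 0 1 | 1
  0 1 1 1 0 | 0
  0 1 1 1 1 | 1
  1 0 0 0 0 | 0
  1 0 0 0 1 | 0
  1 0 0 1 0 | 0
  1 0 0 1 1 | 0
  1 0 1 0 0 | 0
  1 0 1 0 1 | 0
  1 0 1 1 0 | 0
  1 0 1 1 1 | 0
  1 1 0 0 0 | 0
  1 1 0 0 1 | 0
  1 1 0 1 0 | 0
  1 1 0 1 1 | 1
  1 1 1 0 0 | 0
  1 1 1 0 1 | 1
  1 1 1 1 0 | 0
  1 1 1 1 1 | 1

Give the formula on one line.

  ~a = 11111111111111110000000000000000
  (~a | c) = 11111111111111110000111100001111
  (d | (~a | c)) = 11111111111111110011111100111111
  (e & b) = 00000000010101010000000001010101
  ((d | (~a | c)) & (e & b)) = 00000000010101010000000000010101

((d | (~a | c)) & (e & b))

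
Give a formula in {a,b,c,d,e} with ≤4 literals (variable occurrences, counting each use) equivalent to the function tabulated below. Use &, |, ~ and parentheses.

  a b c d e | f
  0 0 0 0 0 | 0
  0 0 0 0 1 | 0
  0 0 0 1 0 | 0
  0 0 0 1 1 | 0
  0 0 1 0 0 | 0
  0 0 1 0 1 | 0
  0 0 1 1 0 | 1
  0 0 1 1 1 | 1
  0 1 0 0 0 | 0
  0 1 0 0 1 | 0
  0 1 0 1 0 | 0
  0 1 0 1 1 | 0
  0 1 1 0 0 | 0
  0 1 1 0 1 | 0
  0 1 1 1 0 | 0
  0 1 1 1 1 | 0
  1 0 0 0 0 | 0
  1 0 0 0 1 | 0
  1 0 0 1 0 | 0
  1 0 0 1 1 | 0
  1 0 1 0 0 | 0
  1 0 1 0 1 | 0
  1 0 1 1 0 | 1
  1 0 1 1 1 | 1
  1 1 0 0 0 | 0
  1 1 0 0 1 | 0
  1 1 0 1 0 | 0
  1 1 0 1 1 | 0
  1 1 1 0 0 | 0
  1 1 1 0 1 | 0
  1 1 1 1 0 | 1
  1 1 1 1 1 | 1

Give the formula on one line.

  ~b = 11111111000000001111111100000000
  (a | ~b) = 11111111000000001111111111111111
  ((a | ~b) & d) = 00110011000000000011001100110011
  (c & ((a | ~b) & d)) = 00000011000000000000001100000011

(c & ((a | ~b) & d))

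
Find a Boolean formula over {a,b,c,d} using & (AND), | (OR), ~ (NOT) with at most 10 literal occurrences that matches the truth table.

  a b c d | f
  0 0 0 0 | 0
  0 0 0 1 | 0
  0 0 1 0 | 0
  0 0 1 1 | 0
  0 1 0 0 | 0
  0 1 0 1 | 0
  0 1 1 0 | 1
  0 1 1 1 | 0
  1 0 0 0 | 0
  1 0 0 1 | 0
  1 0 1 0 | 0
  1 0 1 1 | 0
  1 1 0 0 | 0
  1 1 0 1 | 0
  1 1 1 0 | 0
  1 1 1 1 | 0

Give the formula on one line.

((~a & (a | c)) & ((~c | b) & (a | (~d & ~a))))

  ~a = 1111111100000000
  (a | c) = 0011001111111111
  (~a & (a | c)) = 0011001100000000
  ~c = 1100110011001100
  (~c | b) = 1100111111001111
  ~d = 1010101010101010
  (~d & ~a) = 1010101000000000
  (a | (~d & ~a)) = 1010101011111111
  ((~c | b) & (a | (~d & ~a))) = 1000101011001111
  ((~a & (a | c)) & ((~c | b) & (a | (~d & ~a)))) = 0000001000000000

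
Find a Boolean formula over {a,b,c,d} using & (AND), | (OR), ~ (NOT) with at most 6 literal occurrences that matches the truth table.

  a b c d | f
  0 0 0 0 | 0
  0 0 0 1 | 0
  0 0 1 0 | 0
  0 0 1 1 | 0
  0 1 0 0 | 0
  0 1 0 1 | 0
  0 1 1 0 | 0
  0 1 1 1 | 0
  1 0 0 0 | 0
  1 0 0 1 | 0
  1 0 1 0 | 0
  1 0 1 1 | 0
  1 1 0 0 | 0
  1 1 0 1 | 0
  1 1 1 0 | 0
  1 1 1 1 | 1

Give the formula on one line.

((d & c) & (b & (a & (d | ~c))))

  (d & c) = 0001000100010001
  ~c = 1100110011001100
  (d | ~c) = 1101110111011101
  (a & (d | ~c)) = 0000000011011101
  (b & (a & (d | ~c))) = 0000000000001101
  ((d & c) & (b & (a & (d | ~c)))) = 0000000000000001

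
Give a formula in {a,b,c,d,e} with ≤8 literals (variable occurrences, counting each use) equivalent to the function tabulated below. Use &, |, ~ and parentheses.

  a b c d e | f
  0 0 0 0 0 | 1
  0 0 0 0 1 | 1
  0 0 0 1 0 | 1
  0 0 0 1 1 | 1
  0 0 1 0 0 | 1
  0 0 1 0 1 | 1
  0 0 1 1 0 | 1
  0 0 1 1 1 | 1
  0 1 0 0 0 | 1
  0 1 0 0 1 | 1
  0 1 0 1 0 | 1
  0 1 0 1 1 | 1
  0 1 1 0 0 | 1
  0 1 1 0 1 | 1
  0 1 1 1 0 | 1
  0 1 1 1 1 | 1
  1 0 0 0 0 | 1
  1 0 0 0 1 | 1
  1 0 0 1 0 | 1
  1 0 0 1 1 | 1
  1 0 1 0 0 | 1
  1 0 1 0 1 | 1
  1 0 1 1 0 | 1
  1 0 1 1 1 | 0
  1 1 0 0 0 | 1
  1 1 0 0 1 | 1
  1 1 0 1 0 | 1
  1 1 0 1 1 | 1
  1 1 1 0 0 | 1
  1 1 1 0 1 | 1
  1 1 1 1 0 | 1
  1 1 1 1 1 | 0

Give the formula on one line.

(((~c | ~d) | ~a) | ((a | e) & (~a | ~e)))

  ~c = 11110000111100001111000011110000
  ~d = 11001100110011001100110011001100
  (~c | ~d) = 11111100111111001111110011111100
  ~a = 11111111111111110000000000000000
  ((~c | ~d) | ~a) = 11111111111111111111110011111100
  (a | e) = 01010101010101011111111111111111
  ~e = 10101010101010101010101010101010
  (~a | ~e) = 11111111111111111010101010101010
  ((a | e) & (~a | ~e)) = 01010101010101011010101010101010
  (((~c | ~d) | ~a) | ((a | e) & (~a | ~e))) = 11111111111111111111111011111110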